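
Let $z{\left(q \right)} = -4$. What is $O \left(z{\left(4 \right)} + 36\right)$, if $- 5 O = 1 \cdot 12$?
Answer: $- \frac{384}{5} \approx -76.8$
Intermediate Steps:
$O = - \frac{12}{5}$ ($O = - \frac{1 \cdot 12}{5} = \left(- \frac{1}{5}\right) 12 = - \frac{12}{5} \approx -2.4$)
$O \left(z{\left(4 \right)} + 36\right) = - \frac{12 \left(-4 + 36\right)}{5} = \left(- \frac{12}{5}\right) 32 = - \frac{384}{5}$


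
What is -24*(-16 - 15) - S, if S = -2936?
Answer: 3680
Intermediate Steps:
-24*(-16 - 15) - S = -24*(-16 - 15) - 1*(-2936) = -24*(-31) + 2936 = 744 + 2936 = 3680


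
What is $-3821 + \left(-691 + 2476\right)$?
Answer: $-2036$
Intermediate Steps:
$-3821 + \left(-691 + 2476\right) = -3821 + 1785 = -2036$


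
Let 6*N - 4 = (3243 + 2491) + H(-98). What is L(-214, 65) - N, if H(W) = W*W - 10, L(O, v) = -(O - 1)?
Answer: -7021/3 ≈ -2340.3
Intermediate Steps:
L(O, v) = 1 - O (L(O, v) = -(-1 + O) = 1 - O)
H(W) = -10 + W² (H(W) = W² - 10 = -10 + W²)
N = 7666/3 (N = ⅔ + ((3243 + 2491) + (-10 + (-98)²))/6 = ⅔ + (5734 + (-10 + 9604))/6 = ⅔ + (5734 + 9594)/6 = ⅔ + (⅙)*15328 = ⅔ + 7664/3 = 7666/3 ≈ 2555.3)
L(-214, 65) - N = (1 - 1*(-214)) - 1*7666/3 = (1 + 214) - 7666/3 = 215 - 7666/3 = -7021/3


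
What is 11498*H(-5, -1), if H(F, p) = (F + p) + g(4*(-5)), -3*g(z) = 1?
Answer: -218462/3 ≈ -72821.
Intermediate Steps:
g(z) = -1/3 (g(z) = -1/3*1 = -1/3)
H(F, p) = -1/3 + F + p (H(F, p) = (F + p) - 1/3 = -1/3 + F + p)
11498*H(-5, -1) = 11498*(-1/3 - 5 - 1) = 11498*(-19/3) = -218462/3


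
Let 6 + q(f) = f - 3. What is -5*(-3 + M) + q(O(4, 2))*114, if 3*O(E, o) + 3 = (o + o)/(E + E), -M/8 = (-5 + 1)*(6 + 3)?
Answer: -2546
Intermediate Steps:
M = 288 (M = -8*(-5 + 1)*(6 + 3) = -(-32)*9 = -8*(-36) = 288)
O(E, o) = -1 + o/(3*E) (O(E, o) = -1 + ((o + o)/(E + E))/3 = -1 + ((2*o)/((2*E)))/3 = -1 + ((2*o)*(1/(2*E)))/3 = -1 + (o/E)/3 = -1 + o/(3*E))
q(f) = -9 + f (q(f) = -6 + (f - 3) = -6 + (-3 + f) = -9 + f)
-5*(-3 + M) + q(O(4, 2))*114 = -5*(-3 + 288) + (-9 + (-1*4 + (⅓)*2)/4)*114 = -5*285 + (-9 + (-4 + ⅔)/4)*114 = -1425 + (-9 + (¼)*(-10/3))*114 = -1425 + (-9 - ⅚)*114 = -1425 - 59/6*114 = -1425 - 1121 = -2546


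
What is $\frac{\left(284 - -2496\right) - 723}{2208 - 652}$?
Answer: $\frac{2057}{1556} \approx 1.322$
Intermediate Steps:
$\frac{\left(284 - -2496\right) - 723}{2208 - 652} = \frac{\left(284 + 2496\right) - 723}{1556} = \left(2780 - 723\right) \frac{1}{1556} = 2057 \cdot \frac{1}{1556} = \frac{2057}{1556}$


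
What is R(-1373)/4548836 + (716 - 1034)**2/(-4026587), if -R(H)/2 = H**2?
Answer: -7820634170555/9158141951366 ≈ -0.85395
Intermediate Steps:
R(H) = -2*H**2
R(-1373)/4548836 + (716 - 1034)**2/(-4026587) = -2*(-1373)**2/4548836 + (716 - 1034)**2/(-4026587) = -2*1885129*(1/4548836) + (-318)**2*(-1/4026587) = -3770258*1/4548836 + 101124*(-1/4026587) = -1885129/2274418 - 101124/4026587 = -7820634170555/9158141951366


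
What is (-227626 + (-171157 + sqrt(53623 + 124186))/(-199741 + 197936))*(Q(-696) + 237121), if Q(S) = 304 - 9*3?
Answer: -97497880322654/1805 - 237398*sqrt(177809)/1805 ≈ -5.4015e+10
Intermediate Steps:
Q(S) = 277 (Q(S) = 304 - 27 = 277)
(-227626 + (-171157 + sqrt(53623 + 124186))/(-199741 + 197936))*(Q(-696) + 237121) = (-227626 + (-171157 + sqrt(53623 + 124186))/(-199741 + 197936))*(277 + 237121) = (-227626 + (-171157 + sqrt(177809))/(-1805))*237398 = (-227626 + (-171157 + sqrt(177809))*(-1/1805))*237398 = (-227626 + (171157/1805 - sqrt(177809)/1805))*237398 = (-410693773/1805 - sqrt(177809)/1805)*237398 = -97497880322654/1805 - 237398*sqrt(177809)/1805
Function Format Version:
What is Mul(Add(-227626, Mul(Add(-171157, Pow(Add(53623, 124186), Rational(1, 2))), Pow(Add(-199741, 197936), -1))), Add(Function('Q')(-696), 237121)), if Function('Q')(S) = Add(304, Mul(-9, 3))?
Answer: Add(Rational(-97497880322654, 1805), Mul(Rational(-237398, 1805), Pow(177809, Rational(1, 2)))) ≈ -5.4015e+10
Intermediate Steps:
Function('Q')(S) = 277 (Function('Q')(S) = Add(304, -27) = 277)
Mul(Add(-227626, Mul(Add(-171157, Pow(Add(53623, 124186), Rational(1, 2))), Pow(Add(-199741, 197936), -1))), Add(Function('Q')(-696), 237121)) = Mul(Add(-227626, Mul(Add(-171157, Pow(Add(53623, 124186), Rational(1, 2))), Pow(Add(-199741, 197936), -1))), Add(277, 237121)) = Mul(Add(-227626, Mul(Add(-171157, Pow(177809, Rational(1, 2))), Pow(-1805, -1))), 237398) = Mul(Add(-227626, Mul(Add(-171157, Pow(177809, Rational(1, 2))), Rational(-1, 1805))), 237398) = Mul(Add(-227626, Add(Rational(171157, 1805), Mul(Rational(-1, 1805), Pow(177809, Rational(1, 2))))), 237398) = Mul(Add(Rational(-410693773, 1805), Mul(Rational(-1, 1805), Pow(177809, Rational(1, 2)))), 237398) = Add(Rational(-97497880322654, 1805), Mul(Rational(-237398, 1805), Pow(177809, Rational(1, 2))))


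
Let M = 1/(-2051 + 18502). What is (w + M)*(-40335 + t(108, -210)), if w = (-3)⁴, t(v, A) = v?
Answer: -53603764764/16451 ≈ -3.2584e+6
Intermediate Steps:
M = 1/16451 ≈ 6.0787e-5
w = 81
(w + M)*(-40335 + t(108, -210)) = (81 + 1/16451)*(-40335 + 108) = (1332532/16451)*(-40227) = -53603764764/16451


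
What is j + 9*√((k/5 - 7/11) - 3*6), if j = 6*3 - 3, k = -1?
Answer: 15 + 18*I*√14245/55 ≈ 15.0 + 39.061*I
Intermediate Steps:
j = 15 (j = 18 - 3 = 15)
j + 9*√((k/5 - 7/11) - 3*6) = 15 + 9*√((-1/5 - 7/11) - 3*6) = 15 + 9*√((-1*⅕ - 7*1/11) - 18) = 15 + 9*√((-⅕ - 7/11) - 18) = 15 + 9*√(-46/55 - 18) = 15 + 9*√(-1036/55) = 15 + 9*(2*I*√14245/55) = 15 + 18*I*√14245/55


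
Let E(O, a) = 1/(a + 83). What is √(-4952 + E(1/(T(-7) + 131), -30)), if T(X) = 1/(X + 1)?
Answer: I*√13910115/53 ≈ 70.37*I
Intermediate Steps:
T(X) = 1/(1 + X)
E(O, a) = 1/(83 + a)
√(-4952 + E(1/(T(-7) + 131), -30)) = √(-4952 + 1/(83 - 30)) = √(-4952 + 1/53) = √(-262455/53) = I*√13910115/53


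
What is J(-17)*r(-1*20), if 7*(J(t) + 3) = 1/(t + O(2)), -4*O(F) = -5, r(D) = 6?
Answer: -2654/147 ≈ -18.054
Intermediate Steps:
O(F) = 5/4 (O(F) = -¼*(-5) = 5/4)
J(t) = -3 + 1/(7*(5/4 + t)) (J(t) = -3 + 1/(7*(t + 5/4)) = -3 + 1/(7*(5/4 + t)))
J(-17)*r(-1*20) = ((-101 - 84*(-17))/(7*(5 + 4*(-17))))*6 = ((-101 + 1428)/(7*(5 - 68)))*6 = ((⅐)*1327/(-63))*6 = ((⅐)*(-1/63)*1327)*6 = -1327/441*6 = -2654/147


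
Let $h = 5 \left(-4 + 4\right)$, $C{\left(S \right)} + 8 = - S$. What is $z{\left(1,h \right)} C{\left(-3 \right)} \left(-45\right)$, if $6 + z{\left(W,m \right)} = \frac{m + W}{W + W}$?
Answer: $- \frac{2475}{2} \approx -1237.5$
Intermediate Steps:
$C{\left(S \right)} = -8 - S$
$h = 0$ ($h = 5 \cdot 0 = 0$)
$z{\left(W,m \right)} = -6 + \frac{W + m}{2 W}$ ($z{\left(W,m \right)} = -6 + \frac{m + W}{W + W} = -6 + \frac{W + m}{2 W}$)
$z{\left(1,h \right)} C{\left(-3 \right)} \left(-45\right) = \frac{0 - 11}{2 \cdot 1} \left(-8 - -3\right) \left(-45\right) = \frac{1}{2} \cdot 1 \left(0 - 11\right) \left(-8 + 3\right) \left(-45\right) = \frac{1}{2} \cdot 1 \left(-11\right) \left(-5\right) \left(-45\right) = \left(- \frac{11}{2}\right) \left(-5\right) \left(-45\right) = \frac{55}{2} \left(-45\right) = - \frac{2475}{2}$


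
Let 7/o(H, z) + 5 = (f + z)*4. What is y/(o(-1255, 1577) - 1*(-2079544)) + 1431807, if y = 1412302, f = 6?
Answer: 18838687231220019/13157274895 ≈ 1.4318e+6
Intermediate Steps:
o(H, z) = 7/(19 + 4*z) (o(H, z) = 7/(-5 + (6 + z)*4) = 7/(-5 + (24 + 4*z)) = 7/(19 + 4*z))
y/(o(-1255, 1577) - 1*(-2079544)) + 1431807 = 1412302/(7/(19 + 4*1577) - 1*(-2079544)) + 1431807 = 1412302/(7/(19 + 6308) + 2079544) + 1431807 = 1412302/(7/6327 + 2079544) + 1431807 = 1412302/(13157274895/6327) + 1431807 = 1412302*(6327/13157274895) + 1431807 = 8935634754/13157274895 + 1431807 = 18838687231220019/13157274895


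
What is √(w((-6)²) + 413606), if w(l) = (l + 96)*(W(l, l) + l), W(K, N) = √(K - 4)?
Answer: √(418358 + 528*√2) ≈ 647.38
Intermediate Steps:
W(K, N) = √(-4 + K)
w(l) = (96 + l)*(l + √(-4 + l)) (w(l) = (l + 96)*(√(-4 + l) + l) = (96 + l)*(l + √(-4 + l)))
√(w((-6)²) + 413606) = √((((-6)²)² + 96*(-6)² + 96*√(-4 + (-6)²) + (-6)²*√(-4 + (-6)²)) + 413606) = √((36² + 96*36 + 96*√(-4 + 36) + 36*√(-4 + 36)) + 413606) = √((1296 + 3456 + 96*√32 + 36*√32) + 413606) = √((1296 + 3456 + 96*(4*√2) + 36*(4*√2)) + 413606) = √((1296 + 3456 + 384*√2 + 144*√2) + 413606) = √((4752 + 528*√2) + 413606) = √(418358 + 528*√2)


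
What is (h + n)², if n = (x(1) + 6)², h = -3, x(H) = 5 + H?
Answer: 19881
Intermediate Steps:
n = 144 (n = ((5 + 1) + 6)² = (6 + 6)² = 12² = 144)
(h + n)² = (-3 + 144)² = 141² = 19881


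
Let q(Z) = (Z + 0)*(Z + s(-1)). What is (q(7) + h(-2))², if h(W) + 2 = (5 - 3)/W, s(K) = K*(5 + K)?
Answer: 324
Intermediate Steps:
h(W) = -2 + 2/W (h(W) = -2 + (5 - 3)/W = -2 + 2/W)
q(Z) = Z*(-4 + Z) (q(Z) = (Z + 0)*(Z - (5 - 1)) = Z*(Z - 1*4) = Z*(Z - 4) = Z*(-4 + Z))
(q(7) + h(-2))² = (7*(-4 + 7) + (-2 + 2/(-2)))² = (7*3 + (-2 + 2*(-½)))² = (21 + (-2 - 1))² = (21 - 3)² = 18² = 324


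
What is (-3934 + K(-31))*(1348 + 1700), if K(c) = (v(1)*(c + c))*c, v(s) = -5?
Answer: -41282112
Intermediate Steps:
K(c) = -10*c² (K(c) = (-5*(c + c))*c = (-10*c)*c = -10*c²)
(-3934 + K(-31))*(1348 + 1700) = (-3934 - 10*(-31)²)*(1348 + 1700) = (-3934 - 10*961)*3048 = (-3934 - 9610)*3048 = -13544*3048 = -41282112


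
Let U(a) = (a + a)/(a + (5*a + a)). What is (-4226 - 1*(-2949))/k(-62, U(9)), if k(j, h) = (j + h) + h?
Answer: 8939/430 ≈ 20.788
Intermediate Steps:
U(a) = 2/7 (U(a) = (2*a)/(a + 6*a) = (2*a)/((7*a)) = (2*a)*(1/(7*a)) = 2/7)
k(j, h) = j + 2*h (k(j, h) = (h + j) + h = j + 2*h)
(-4226 - 1*(-2949))/k(-62, U(9)) = (-4226 - 1*(-2949))/(-62 + 2*(2/7)) = (-4226 + 2949)/(-62 + 4/7) = -1277/(-430/7) = -1277*(-7/430) = 8939/430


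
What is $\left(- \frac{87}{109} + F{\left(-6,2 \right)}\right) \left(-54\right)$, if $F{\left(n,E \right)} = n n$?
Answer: $- \frac{207198}{109} \approx -1900.9$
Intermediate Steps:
$F{\left(n,E \right)} = n^{2}$
$\left(- \frac{87}{109} + F{\left(-6,2 \right)}\right) \left(-54\right) = \left(- \frac{87}{109} + \left(-6\right)^{2}\right) \left(-54\right) = \left(\left(-87\right) \frac{1}{109} + 36\right) \left(-54\right) = \left(- \frac{87}{109} + 36\right) \left(-54\right) = \frac{3837}{109} \left(-54\right) = - \frac{207198}{109}$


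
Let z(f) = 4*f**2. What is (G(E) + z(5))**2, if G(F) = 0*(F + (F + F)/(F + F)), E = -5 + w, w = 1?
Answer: 10000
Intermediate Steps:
E = -4 (E = -5 + 1 = -4)
G(F) = 0 (G(F) = 0*(F + (2*F)/((2*F))) = 0*(F + (2*F)*(1/(2*F))) = 0*(F + 1) = 0*(1 + F) = 0)
(G(E) + z(5))**2 = (0 + 4*5**2)**2 = (0 + 4*25)**2 = (0 + 100)**2 = 100**2 = 10000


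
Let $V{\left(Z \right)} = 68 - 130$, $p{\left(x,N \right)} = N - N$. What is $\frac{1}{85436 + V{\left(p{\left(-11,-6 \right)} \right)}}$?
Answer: $\frac{1}{85374} \approx 1.1713 \cdot 10^{-5}$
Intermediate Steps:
$p{\left(x,N \right)} = 0$
$V{\left(Z \right)} = -62$
$\frac{1}{85436 + V{\left(p{\left(-11,-6 \right)} \right)}} = \frac{1}{85436 - 62} = \frac{1}{85374}$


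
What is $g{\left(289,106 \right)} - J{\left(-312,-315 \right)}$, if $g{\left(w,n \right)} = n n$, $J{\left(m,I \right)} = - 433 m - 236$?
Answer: $-123624$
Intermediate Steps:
$J{\left(m,I \right)} = -236 - 433 m$
$g{\left(w,n \right)} = n^{2}$
$g{\left(289,106 \right)} - J{\left(-312,-315 \right)} = 106^{2} - \left(-236 - -135096\right) = 11236 - \left(-236 + 135096\right) = 11236 - 134860 = -123624$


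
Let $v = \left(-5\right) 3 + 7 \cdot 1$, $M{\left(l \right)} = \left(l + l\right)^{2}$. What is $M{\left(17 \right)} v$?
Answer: $-9248$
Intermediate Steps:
$M{\left(l \right)} = 4 l^{2}$ ($M{\left(l \right)} = \left(2 l\right)^{2} = 4 l^{2}$)
$v = -8$ ($v = -15 + 7 = -8$)
$M{\left(17 \right)} v = 4 \cdot 17^{2} \left(-8\right) = 4 \cdot 289 \left(-8\right) = 1156 \left(-8\right) = -9248$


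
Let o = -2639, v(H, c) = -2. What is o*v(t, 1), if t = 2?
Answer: 5278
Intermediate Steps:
o*v(t, 1) = -2639*(-2) = 5278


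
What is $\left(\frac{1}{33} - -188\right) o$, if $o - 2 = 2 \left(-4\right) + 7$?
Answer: $\frac{6205}{33} \approx 188.03$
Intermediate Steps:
$o = 1$ ($o = 2 + \left(2 \left(-4\right) + 7\right) = 2 + \left(-8 + 7\right) = 2 - 1 = 1$)
$\left(\frac{1}{33} - -188\right) o = \left(\frac{1}{33} - -188\right) 1 = \left(\frac{1}{33} + 188\right) 1 = \frac{6205}{33} \cdot 1 = \frac{6205}{33}$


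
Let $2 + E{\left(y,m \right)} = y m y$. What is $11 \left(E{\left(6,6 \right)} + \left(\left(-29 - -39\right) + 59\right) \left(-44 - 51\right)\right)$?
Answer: $-69751$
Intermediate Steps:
$E{\left(y,m \right)} = -2 + m y^{2}$ ($E{\left(y,m \right)} = -2 + y m y = -2 + m y y = -2 + m y^{2}$)
$11 \left(E{\left(6,6 \right)} + \left(\left(-29 - -39\right) + 59\right) \left(-44 - 51\right)\right) = 11 \left(\left(-2 + 6 \cdot 6^{2}\right) + \left(\left(-29 - -39\right) + 59\right) \left(-44 - 51\right)\right) = 11 \left(\left(-2 + 6 \cdot 36\right) + \left(\left(-29 + 39\right) + 59\right) \left(-95\right)\right) = 11 \left(\left(-2 + 216\right) + \left(10 + 59\right) \left(-95\right)\right) = 11 \left(214 + 69 \left(-95\right)\right) = 11 \left(214 - 6555\right) = 11 \left(-6341\right) = -69751$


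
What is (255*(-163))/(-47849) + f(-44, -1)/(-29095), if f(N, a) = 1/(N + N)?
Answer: 106421411249/122510665640 ≈ 0.86867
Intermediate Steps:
f(N, a) = 1/(2*N)
(255*(-163))/(-47849) + f(-44, -1)/(-29095) = (255*(-163))/(-47849) + ((½)/(-44))/(-29095) = -41565*(-1/47849) + ((½)*(-1/44))*(-1/29095) = 41565/47849 - 1/88*(-1/29095) = 41565/47849 + 1/2560360 = 106421411249/122510665640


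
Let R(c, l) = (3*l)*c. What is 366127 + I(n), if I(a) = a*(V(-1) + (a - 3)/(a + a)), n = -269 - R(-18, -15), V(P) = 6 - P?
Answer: 358033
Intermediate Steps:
R(c, l) = 3*c*l
n = -1079 (n = -269 - 3*(-18)*(-15) = -269 - 1*810 = -269 - 810 = -1079)
I(a) = a*(7 + (-3 + a)/(2*a)) (I(a) = a*((6 - 1*(-1)) + (a - 3)/(a + a)) = a*((6 + 1) + (-3 + a)/((2*a))) = a*(7 + (-3 + a)*(1/(2*a))) = a*(7 + (-3 + a)/(2*a)))
366127 + I(n) = 366127 + (-3/2 + (15/2)*(-1079)) = 366127 + (-3/2 - 16185/2) = 366127 - 8094 = 358033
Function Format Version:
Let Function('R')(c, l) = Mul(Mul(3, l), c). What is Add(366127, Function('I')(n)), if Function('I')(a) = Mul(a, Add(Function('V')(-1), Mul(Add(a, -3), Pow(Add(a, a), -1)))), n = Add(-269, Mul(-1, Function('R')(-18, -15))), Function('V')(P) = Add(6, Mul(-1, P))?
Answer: 358033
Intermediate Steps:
Function('R')(c, l) = Mul(3, c, l)
n = -1079 (n = Add(-269, Mul(-1, Mul(3, -18, -15))) = Add(-269, Mul(-1, 810)) = Add(-269, -810) = -1079)
Function('I')(a) = Mul(a, Add(7, Mul(Rational(1, 2), Pow(a, -1), Add(-3, a)))) (Function('I')(a) = Mul(a, Add(Add(6, Mul(-1, -1)), Mul(Add(a, -3), Pow(Add(a, a), -1)))) = Mul(a, Add(Add(6, 1), Mul(Add(-3, a), Pow(Mul(2, a), -1)))) = Mul(a, Add(7, Mul(Add(-3, a), Mul(Rational(1, 2), Pow(a, -1))))) = Mul(a, Add(7, Mul(Rational(1, 2), Pow(a, -1), Add(-3, a)))))
Add(366127, Function('I')(n)) = Add(366127, Add(Rational(-3, 2), Mul(Rational(15, 2), -1079))) = Add(366127, Add(Rational(-3, 2), Rational(-16185, 2))) = Add(366127, -8094) = 358033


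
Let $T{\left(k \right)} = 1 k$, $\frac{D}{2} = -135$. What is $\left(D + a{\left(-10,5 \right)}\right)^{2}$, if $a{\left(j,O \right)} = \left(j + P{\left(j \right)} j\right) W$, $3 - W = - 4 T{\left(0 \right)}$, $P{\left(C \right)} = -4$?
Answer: $32400$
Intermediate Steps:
$D = -270$ ($D = 2 \left(-135\right) = -270$)
$T{\left(k \right)} = k$
$W = 3$ ($W = 3 - \left(-4\right) 0 = 3 - 0 = 3 + 0 = 3$)
$a{\left(j,O \right)} = - 9 j$ ($a{\left(j,O \right)} = \left(j - 4 j\right) 3 = - 3 j 3 = - 9 j$)
$\left(D + a{\left(-10,5 \right)}\right)^{2} = \left(-270 - -90\right)^{2} = \left(-270 + 90\right)^{2} = \left(-180\right)^{2} = 32400$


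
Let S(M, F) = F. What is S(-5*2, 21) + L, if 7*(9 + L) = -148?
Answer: -64/7 ≈ -9.1429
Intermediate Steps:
L = -211/7 (L = -9 + (⅐)*(-148) = -9 - 148/7 = -211/7 ≈ -30.143)
S(-5*2, 21) + L = 21 - 211/7 = -64/7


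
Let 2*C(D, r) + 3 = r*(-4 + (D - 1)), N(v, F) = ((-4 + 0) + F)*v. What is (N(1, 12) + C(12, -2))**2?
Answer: 1/4 ≈ 0.25000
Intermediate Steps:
N(v, F) = v*(-4 + F) (N(v, F) = (-4 + F)*v = v*(-4 + F))
C(D, r) = -3/2 + r*(-5 + D)/2 (C(D, r) = -3/2 + (r*(-4 + (D - 1)))/2 = -3/2 + (r*(-4 + (-1 + D)))/2 = -3/2 + (r*(-5 + D))/2 = -3/2 + r*(-5 + D)/2)
(N(1, 12) + C(12, -2))**2 = (1*(-4 + 12) + (-3/2 - 5/2*(-2) + (1/2)*12*(-2)))**2 = (1*8 + (-3/2 + 5 - 12))**2 = (8 - 17/2)**2 = (-1/2)**2 = 1/4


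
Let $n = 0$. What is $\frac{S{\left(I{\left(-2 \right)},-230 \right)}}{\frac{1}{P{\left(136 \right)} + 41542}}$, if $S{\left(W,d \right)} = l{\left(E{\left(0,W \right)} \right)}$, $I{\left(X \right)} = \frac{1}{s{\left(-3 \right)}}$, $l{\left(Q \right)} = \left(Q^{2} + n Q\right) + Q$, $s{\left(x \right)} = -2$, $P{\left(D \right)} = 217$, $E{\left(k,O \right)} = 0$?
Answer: $0$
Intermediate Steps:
$l{\left(Q \right)} = Q + Q^{2}$ ($l{\left(Q \right)} = \left(Q^{2} + 0 Q\right) + Q = \left(Q^{2} + 0\right) + Q = Q^{2} + Q = Q + Q^{2}$)
$I{\left(X \right)} = - \frac{1}{2}$ ($I{\left(X \right)} = \frac{1}{-2} = - \frac{1}{2}$)
$S{\left(W,d \right)} = 0$ ($S{\left(W,d \right)} = 0 \left(1 + 0\right) = 0 \cdot 1 = 0$)
$\frac{S{\left(I{\left(-2 \right)},-230 \right)}}{\frac{1}{P{\left(136 \right)} + 41542}} = \frac{0}{\frac{1}{217 + 41542}} = \frac{0}{\frac{1}{41759}} = 0 \frac{1}{\frac{1}{41759}} = 0 \cdot 41759 = 0$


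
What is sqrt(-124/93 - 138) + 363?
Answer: 363 + I*sqrt(1254)/3 ≈ 363.0 + 11.804*I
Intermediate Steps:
sqrt(-124/93 - 138) + 363 = sqrt(-124*1/93 - 138) + 363 = sqrt(-4/3 - 138) + 363 = sqrt(-418/3) + 363 = I*sqrt(1254)/3 + 363 = 363 + I*sqrt(1254)/3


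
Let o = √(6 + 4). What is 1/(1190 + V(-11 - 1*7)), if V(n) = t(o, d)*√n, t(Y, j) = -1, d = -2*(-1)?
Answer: 595/708059 + 3*I*√2/1416118 ≈ 0.00084033 + 2.996e-6*I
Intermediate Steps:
d = 2
o = √10 ≈ 3.1623
V(n) = -√n
1/(1190 + V(-11 - 1*7)) = 1/(1190 - √(-11 - 1*7)) = 1/(1190 - √(-11 - 7)) = 1/(1190 - √(-18)) = 1/(1190 - 3*I*√2)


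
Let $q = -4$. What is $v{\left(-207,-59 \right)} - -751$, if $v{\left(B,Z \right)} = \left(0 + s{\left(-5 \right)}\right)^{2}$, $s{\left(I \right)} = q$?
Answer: $767$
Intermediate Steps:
$s{\left(I \right)} = -4$
$v{\left(B,Z \right)} = 16$ ($v{\left(B,Z \right)} = \left(0 - 4\right)^{2} = \left(-4\right)^{2} = 16$)
$v{\left(-207,-59 \right)} - -751 = 16 - -751 = 16 + 751 = 767$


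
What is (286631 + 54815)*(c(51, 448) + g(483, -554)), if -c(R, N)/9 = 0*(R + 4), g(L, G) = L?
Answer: 164918418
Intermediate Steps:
c(R, N) = 0 (c(R, N) = -0*(R + 4) = -0*(4 + R) = -9*0 = 0)
(286631 + 54815)*(c(51, 448) + g(483, -554)) = (286631 + 54815)*(0 + 483) = 341446*483 = 164918418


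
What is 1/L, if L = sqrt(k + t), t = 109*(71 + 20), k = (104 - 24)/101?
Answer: sqrt(101191799)/1001899 ≈ 0.010040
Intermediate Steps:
k = 80/101 (k = 80*(1/101) = 80/101 ≈ 0.79208)
t = 9919 (t = 109*91 = 9919)
L = sqrt(101191799)/101 (L = sqrt(80/101 + 9919) = sqrt(1001899/101) = sqrt(101191799)/101 ≈ 99.598)
1/L = 1/(sqrt(101191799)/101) = sqrt(101191799)/1001899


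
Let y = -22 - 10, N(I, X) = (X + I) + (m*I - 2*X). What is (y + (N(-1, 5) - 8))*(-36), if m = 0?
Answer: 1656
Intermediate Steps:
N(I, X) = I - X (N(I, X) = (X + I) + (0*I - 2*X) = (I + X) + (0 - 2*X) = (I + X) - 2*X = I - X)
y = -32
(y + (N(-1, 5) - 8))*(-36) = (-32 + ((-1 - 1*5) - 8))*(-36) = (-32 + ((-1 - 5) - 8))*(-36) = (-32 + (-6 - 8))*(-36) = (-32 - 14)*(-36) = -46*(-36) = 1656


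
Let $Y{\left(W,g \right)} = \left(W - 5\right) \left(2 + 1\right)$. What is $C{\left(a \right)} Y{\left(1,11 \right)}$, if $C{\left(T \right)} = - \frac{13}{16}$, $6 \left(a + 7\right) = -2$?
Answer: $\frac{39}{4} \approx 9.75$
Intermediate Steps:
$a = - \frac{22}{3}$ ($a = -7 + \frac{1}{6} \left(-2\right) = -7 - \frac{1}{3} = - \frac{22}{3} \approx -7.3333$)
$Y{\left(W,g \right)} = -15 + 3 W$ ($Y{\left(W,g \right)} = \left(-5 + W\right) 3 = -15 + 3 W$)
$C{\left(T \right)} = - \frac{13}{16}$ ($C{\left(T \right)} = \left(-13\right) \frac{1}{16} = - \frac{13}{16}$)
$C{\left(a \right)} Y{\left(1,11 \right)} = - \frac{13 \left(-15 + 3 \cdot 1\right)}{16} = - \frac{13 \left(-15 + 3\right)}{16} = \left(- \frac{13}{16}\right) \left(-12\right) = \frac{39}{4}$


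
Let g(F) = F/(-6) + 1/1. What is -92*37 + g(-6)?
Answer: -3402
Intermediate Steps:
g(F) = 1 - F/6 (g(F) = F*(-⅙) + 1*1 = -F/6 + 1 = 1 - F/6)
-92*37 + g(-6) = -92*37 + (1 - ⅙*(-6)) = -3404 + (1 + 1) = -3404 + 2 = -3402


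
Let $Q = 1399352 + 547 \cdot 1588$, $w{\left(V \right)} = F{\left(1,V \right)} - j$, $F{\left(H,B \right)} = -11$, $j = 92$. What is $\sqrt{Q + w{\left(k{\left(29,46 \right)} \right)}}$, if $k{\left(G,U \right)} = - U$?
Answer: $\sqrt{2267885} \approx 1505.9$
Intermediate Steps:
$w{\left(V \right)} = -103$ ($w{\left(V \right)} = -11 - 92 = -103$)
$Q = 2267988$ ($Q = 1399352 + 868636 = 2267988$)
$\sqrt{Q + w{\left(k{\left(29,46 \right)} \right)}} = \sqrt{2267988 - 103} = \sqrt{2267885}$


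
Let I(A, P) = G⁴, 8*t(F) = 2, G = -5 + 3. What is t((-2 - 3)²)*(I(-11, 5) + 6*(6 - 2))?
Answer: 10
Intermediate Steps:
G = -2
t(F) = ¼ (t(F) = (⅛)*2 = ¼)
I(A, P) = 16 (I(A, P) = (-2)⁴ = 16)
t((-2 - 3)²)*(I(-11, 5) + 6*(6 - 2)) = (16 + 6*(6 - 2))/4 = (16 + 6*4)/4 = (16 + 24)/4 = (¼)*40 = 10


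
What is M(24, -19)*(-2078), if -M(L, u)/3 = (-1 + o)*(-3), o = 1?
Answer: 0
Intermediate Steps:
M(L, u) = 0 (M(L, u) = -3*(-1 + 1)*(-3) = -0*(-3) = -3*0 = 0)
M(24, -19)*(-2078) = 0*(-2078) = 0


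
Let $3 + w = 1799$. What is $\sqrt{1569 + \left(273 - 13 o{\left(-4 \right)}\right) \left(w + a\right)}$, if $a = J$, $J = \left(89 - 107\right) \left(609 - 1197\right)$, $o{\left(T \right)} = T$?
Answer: $\sqrt{4025069} \approx 2006.3$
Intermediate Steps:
$J = 10584$ ($J = \left(-18\right) \left(-588\right) = 10584$)
$w = 1796$ ($w = -3 + 1799 = 1796$)
$a = 10584$
$\sqrt{1569 + \left(273 - 13 o{\left(-4 \right)}\right) \left(w + a\right)} = \sqrt{1569 + \left(273 - -52\right) \left(1796 + 10584\right)} = \sqrt{1569 + \left(273 + 52\right) 12380} = \sqrt{1569 + 325 \cdot 12380} = \sqrt{1569 + 4023500} = \sqrt{4025069}$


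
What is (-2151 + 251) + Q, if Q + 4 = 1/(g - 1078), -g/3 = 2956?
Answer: -18937185/9946 ≈ -1904.0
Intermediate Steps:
g = -8868 (g = -3*2956 = -8868)
Q = -39785/9946 (Q = -4 + 1/(-8868 - 1078) = -4 + 1/(-9946) = -4 - 1/9946 = -39785/9946 ≈ -4.0001)
(-2151 + 251) + Q = (-2151 + 251) - 39785/9946 = -1900 - 39785/9946 = -18937185/9946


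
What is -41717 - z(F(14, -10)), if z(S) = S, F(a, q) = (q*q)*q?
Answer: -40717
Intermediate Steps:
F(a, q) = q³ (F(a, q) = q²*q = q³)
-41717 - z(F(14, -10)) = -41717 - 1*(-10)³ = -41717 - 1*(-1000) = -41717 + 1000 = -40717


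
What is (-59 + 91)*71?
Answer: 2272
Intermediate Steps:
(-59 + 91)*71 = 32*71 = 2272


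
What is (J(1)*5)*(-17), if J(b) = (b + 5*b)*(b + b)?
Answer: -1020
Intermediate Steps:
J(b) = 12*b² (J(b) = (6*b)*(2*b) = 12*b²)
(J(1)*5)*(-17) = ((12*1²)*5)*(-17) = ((12*1)*5)*(-17) = (12*5)*(-17) = 60*(-17) = -1020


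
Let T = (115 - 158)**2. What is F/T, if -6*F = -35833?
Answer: 35833/11094 ≈ 3.2299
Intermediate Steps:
F = 35833/6 (F = -1/6*(-35833) = 35833/6 ≈ 5972.2)
T = 1849 (T = (-43)**2 = 1849)
F/T = (35833/6)/1849 = (35833/6)*(1/1849) = 35833/11094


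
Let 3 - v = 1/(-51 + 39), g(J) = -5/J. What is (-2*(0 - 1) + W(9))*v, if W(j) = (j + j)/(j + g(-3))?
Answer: 2183/192 ≈ 11.370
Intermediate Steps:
v = 37/12 (v = 3 - 1/(-51 + 39) = 3 - 1/(-12) = 3 - 1*(-1/12) = 3 + 1/12 = 37/12 ≈ 3.0833)
W(j) = 2*j/(5/3 + j) (W(j) = (j + j)/(j - 5/(-3)) = (2*j)/(j - 5*(-1/3)) = (2*j)/(j + 5/3) = (2*j)/(5/3 + j) = 2*j/(5/3 + j))
(-2*(0 - 1) + W(9))*v = (-2*(0 - 1) + 6*9/(5 + 3*9))*(37/12) = (-2*(-1) + 6*9/(5 + 27))*(37/12) = (2 + 6*9/32)*(37/12) = (2 + 6*9*(1/32))*(37/12) = (2 + 27/16)*(37/12) = (59/16)*(37/12) = 2183/192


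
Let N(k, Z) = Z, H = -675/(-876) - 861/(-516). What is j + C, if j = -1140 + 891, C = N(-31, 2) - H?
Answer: -1565979/6278 ≈ -249.44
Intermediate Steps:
H = 15313/6278 (H = -675*(-1/876) - 861*(-1/516) = 225/292 + 287/172 = 15313/6278 ≈ 2.4392)
C = -2757/6278 (C = 2 - 1*15313/6278 = 2 - 15313/6278 = -2757/6278 ≈ -0.43915)
j = -249
j + C = -249 - 2757/6278 = -1565979/6278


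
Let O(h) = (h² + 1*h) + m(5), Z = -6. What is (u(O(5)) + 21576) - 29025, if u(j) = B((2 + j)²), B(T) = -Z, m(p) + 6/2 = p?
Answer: -7443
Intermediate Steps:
m(p) = -3 + p
O(h) = 2 + h + h² (O(h) = (h² + 1*h) + (-3 + 5) = (h² + h) + 2 = (h + h²) + 2 = 2 + h + h²)
B(T) = 6 (B(T) = -1*(-6) = 6)
u(j) = 6
(u(O(5)) + 21576) - 29025 = (6 + 21576) - 29025 = 21582 - 29025 = -7443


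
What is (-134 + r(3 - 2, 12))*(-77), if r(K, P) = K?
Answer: 10241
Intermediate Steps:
(-134 + r(3 - 2, 12))*(-77) = (-134 + (3 - 2))*(-77) = (-134 + 1)*(-77) = -133*(-77) = 10241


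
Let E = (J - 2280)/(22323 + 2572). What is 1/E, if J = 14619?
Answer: 24895/12339 ≈ 2.0176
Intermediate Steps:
E = 12339/24895 (E = (14619 - 2280)/(22323 + 2572) = 12339/24895 ≈ 0.49564)
1/E = 1/(12339/24895) = 24895/12339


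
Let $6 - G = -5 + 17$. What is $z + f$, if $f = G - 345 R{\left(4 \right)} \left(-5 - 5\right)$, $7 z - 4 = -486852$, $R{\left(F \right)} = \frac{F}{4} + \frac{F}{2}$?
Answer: $- \frac{414440}{7} \approx -59206.0$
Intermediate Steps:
$R{\left(F \right)} = \frac{3 F}{4}$ ($R{\left(F \right)} = F \frac{1}{4} + F \frac{1}{2} = \frac{F}{4} + \frac{F}{2} = \frac{3 F}{4}$)
$z = - \frac{486848}{7}$ ($z = \frac{4}{7} + \frac{1}{7} \left(-486852\right) = \frac{4}{7} - \frac{486852}{7} = - \frac{486848}{7} \approx -69550.0$)
$G = -6$ ($G = 6 - \left(-5 + 17\right) = 6 - 12 = -6$)
$f = 10344$ ($f = -6 - 345 \cdot \frac{3}{4} \cdot 4 \left(-5 - 5\right) = -6 - 345 \cdot 3 \left(-10\right) = -6 - -10350 = -6 + 10350 = 10344$)
$z + f = - \frac{486848}{7} + 10344 = - \frac{414440}{7}$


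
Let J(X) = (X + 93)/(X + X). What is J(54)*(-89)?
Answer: -4361/36 ≈ -121.14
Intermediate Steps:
J(X) = (93 + X)/(2*X) (J(X) = (93 + X)/((2*X)) = (93 + X)*(1/(2*X)) = (93 + X)/(2*X))
J(54)*(-89) = ((1/2)*(93 + 54)/54)*(-89) = ((1/2)*(1/54)*147)*(-89) = (49/36)*(-89) = -4361/36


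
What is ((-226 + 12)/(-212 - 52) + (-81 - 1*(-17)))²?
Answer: 69572281/17424 ≈ 3992.9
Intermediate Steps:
((-226 + 12)/(-212 - 52) + (-81 - 1*(-17)))² = (-214/(-264) + (-81 + 17))² = (-214*(-1/264) - 64)² = (107/132 - 64)² = (-8341/132)² = 69572281/17424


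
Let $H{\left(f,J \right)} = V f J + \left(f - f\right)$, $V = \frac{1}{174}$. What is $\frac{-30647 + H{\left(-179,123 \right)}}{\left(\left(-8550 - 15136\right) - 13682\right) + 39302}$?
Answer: $- \frac{1784865}{112172} \approx -15.912$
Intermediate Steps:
$V = \frac{1}{174} \approx 0.0057471$
$H{\left(f,J \right)} = \frac{J f}{174}$ ($H{\left(f,J \right)} = \frac{f}{174} J + \left(f - f\right) = \frac{J f}{174} + 0 = \frac{J f}{174}$)
$\frac{-30647 + H{\left(-179,123 \right)}}{\left(\left(-8550 - 15136\right) - 13682\right) + 39302} = \frac{-30647 + \frac{1}{174} \cdot 123 \left(-179\right)}{\left(\left(-8550 - 15136\right) - 13682\right) + 39302} = \frac{-30647 - \frac{7339}{58}}{\left(-23686 - 13682\right) + 39302} = - \frac{1784865}{58 \left(-37368 + 39302\right)} = - \frac{1784865}{58 \cdot 1934} = \left(- \frac{1784865}{58}\right) \frac{1}{1934} = - \frac{1784865}{112172}$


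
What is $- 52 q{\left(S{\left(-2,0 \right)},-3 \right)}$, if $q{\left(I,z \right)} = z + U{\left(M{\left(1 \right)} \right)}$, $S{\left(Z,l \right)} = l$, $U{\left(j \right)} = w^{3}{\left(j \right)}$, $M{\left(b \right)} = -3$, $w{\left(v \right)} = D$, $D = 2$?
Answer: $-260$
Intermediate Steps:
$w{\left(v \right)} = 2$
$U{\left(j \right)} = 8$ ($U{\left(j \right)} = 2^{3} = 8$)
$q{\left(I,z \right)} = 8 + z$ ($q{\left(I,z \right)} = z + 8 = 8 + z$)
$- 52 q{\left(S{\left(-2,0 \right)},-3 \right)} = - 52 \left(8 - 3\right) = \left(-52\right) 5 = -260$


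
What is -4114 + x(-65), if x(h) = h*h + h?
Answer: 46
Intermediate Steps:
x(h) = h + h² (x(h) = h² + h = h + h²)
-4114 + x(-65) = -4114 - 65*(1 - 65) = -4114 - 65*(-64) = -4114 + 4160 = 46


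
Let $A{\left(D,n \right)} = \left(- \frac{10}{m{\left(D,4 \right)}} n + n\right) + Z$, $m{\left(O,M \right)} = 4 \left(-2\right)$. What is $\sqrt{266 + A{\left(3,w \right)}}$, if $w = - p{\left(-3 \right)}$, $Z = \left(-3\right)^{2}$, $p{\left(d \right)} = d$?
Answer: $\frac{7 \sqrt{23}}{2} \approx 16.785$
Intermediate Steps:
$m{\left(O,M \right)} = -8$
$Z = 9$
$w = 3$ ($w = \left(-1\right) \left(-3\right) = 3$)
$A{\left(D,n \right)} = 9 + \frac{9 n}{4}$ ($A{\left(D,n \right)} = \left(- \frac{10}{-8} n + n\right) + 9 = \left(\left(-10\right) \left(- \frac{1}{8}\right) n + n\right) + 9 = \left(\frac{5 n}{4} + n\right) + 9 = \frac{9 n}{4} + 9 = 9 + \frac{9 n}{4}$)
$\sqrt{266 + A{\left(3,w \right)}} = \sqrt{266 + \left(9 + \frac{9}{4} \cdot 3\right)} = \sqrt{266 + \left(9 + \frac{27}{4}\right)} = \sqrt{266 + \frac{63}{4}} = \sqrt{\frac{1127}{4}} = \frac{7 \sqrt{23}}{2}$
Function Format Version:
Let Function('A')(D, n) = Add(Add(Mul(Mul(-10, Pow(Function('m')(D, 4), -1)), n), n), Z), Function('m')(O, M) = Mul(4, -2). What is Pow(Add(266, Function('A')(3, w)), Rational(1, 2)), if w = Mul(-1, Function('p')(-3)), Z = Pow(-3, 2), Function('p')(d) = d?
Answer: Mul(Rational(7, 2), Pow(23, Rational(1, 2))) ≈ 16.785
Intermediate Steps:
Function('m')(O, M) = -8
Z = 9
w = 3 (w = Mul(-1, -3) = 3)
Function('A')(D, n) = Add(9, Mul(Rational(9, 4), n)) (Function('A')(D, n) = Add(Add(Mul(Mul(-10, Pow(-8, -1)), n), n), 9) = Add(Add(Mul(Mul(-10, Rational(-1, 8)), n), n), 9) = Add(Add(Mul(Rational(5, 4), n), n), 9) = Add(Mul(Rational(9, 4), n), 9) = Add(9, Mul(Rational(9, 4), n)))
Pow(Add(266, Function('A')(3, w)), Rational(1, 2)) = Pow(Add(266, Add(9, Mul(Rational(9, 4), 3))), Rational(1, 2)) = Pow(Add(266, Add(9, Rational(27, 4))), Rational(1, 2)) = Pow(Add(266, Rational(63, 4)), Rational(1, 2)) = Pow(Rational(1127, 4), Rational(1, 2)) = Mul(Rational(7, 2), Pow(23, Rational(1, 2)))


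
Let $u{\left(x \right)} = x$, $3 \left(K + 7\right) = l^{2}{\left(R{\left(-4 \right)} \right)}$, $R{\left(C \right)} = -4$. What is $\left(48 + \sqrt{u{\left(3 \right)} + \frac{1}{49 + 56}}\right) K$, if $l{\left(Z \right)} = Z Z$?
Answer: $3760 + \frac{94 \sqrt{8295}}{63} \approx 3895.9$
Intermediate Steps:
$l{\left(Z \right)} = Z^{2}$
$K = \frac{235}{3}$ ($K = -7 + \frac{\left(\left(-4\right)^{2}\right)^{2}}{3} = -7 + \frac{16^{2}}{3} = -7 + \frac{1}{3} \cdot 256 = -7 + \frac{256}{3} = \frac{235}{3} \approx 78.333$)
$\left(48 + \sqrt{u{\left(3 \right)} + \frac{1}{49 + 56}}\right) K = \left(48 + \sqrt{3 + \frac{1}{49 + 56}}\right) \frac{235}{3} = \left(48 + \sqrt{3 + \frac{1}{105}}\right) \frac{235}{3} = \left(48 + \sqrt{\frac{316}{105}}\right) \frac{235}{3} = \left(48 + \frac{2 \sqrt{8295}}{105}\right) \frac{235}{3} = 3760 + \frac{94 \sqrt{8295}}{63}$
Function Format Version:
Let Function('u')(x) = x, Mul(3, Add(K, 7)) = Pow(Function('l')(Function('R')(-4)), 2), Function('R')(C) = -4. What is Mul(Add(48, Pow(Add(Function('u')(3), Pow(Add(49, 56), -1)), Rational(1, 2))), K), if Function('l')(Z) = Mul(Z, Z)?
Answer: Add(3760, Mul(Rational(94, 63), Pow(8295, Rational(1, 2)))) ≈ 3895.9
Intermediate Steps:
Function('l')(Z) = Pow(Z, 2)
K = Rational(235, 3) (K = Add(-7, Mul(Rational(1, 3), Pow(Pow(-4, 2), 2))) = Add(-7, Mul(Rational(1, 3), Pow(16, 2))) = Add(-7, Mul(Rational(1, 3), 256)) = Add(-7, Rational(256, 3)) = Rational(235, 3) ≈ 78.333)
Mul(Add(48, Pow(Add(Function('u')(3), Pow(Add(49, 56), -1)), Rational(1, 2))), K) = Mul(Add(48, Pow(Add(3, Pow(Add(49, 56), -1)), Rational(1, 2))), Rational(235, 3)) = Mul(Add(48, Pow(Add(3, Pow(105, -1)), Rational(1, 2))), Rational(235, 3)) = Mul(Add(48, Pow(Add(3, Rational(1, 105)), Rational(1, 2))), Rational(235, 3)) = Mul(Add(48, Pow(Rational(316, 105), Rational(1, 2))), Rational(235, 3)) = Mul(Add(48, Mul(Rational(2, 105), Pow(8295, Rational(1, 2)))), Rational(235, 3)) = Add(3760, Mul(Rational(94, 63), Pow(8295, Rational(1, 2))))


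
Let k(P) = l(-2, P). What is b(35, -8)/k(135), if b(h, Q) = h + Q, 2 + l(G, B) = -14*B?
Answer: -27/1892 ≈ -0.014271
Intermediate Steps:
l(G, B) = -2 - 14*B
b(h, Q) = Q + h
k(P) = -2 - 14*P
b(35, -8)/k(135) = (-8 + 35)/(-2 - 14*135) = 27/(-2 - 1890) = 27/(-1892) = 27*(-1/1892) = -27/1892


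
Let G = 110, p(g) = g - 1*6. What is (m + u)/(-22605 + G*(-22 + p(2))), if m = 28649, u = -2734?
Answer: -5183/5093 ≈ -1.0177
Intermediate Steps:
p(g) = -6 + g (p(g) = g - 6 = -6 + g)
(m + u)/(-22605 + G*(-22 + p(2))) = (28649 - 2734)/(-22605 + 110*(-22 + (-6 + 2))) = 25915/(-22605 + 110*(-22 - 4)) = 25915/(-22605 + 110*(-26)) = 25915/(-22605 - 2860) = 25915/(-25465) = 25915*(-1/25465) = -5183/5093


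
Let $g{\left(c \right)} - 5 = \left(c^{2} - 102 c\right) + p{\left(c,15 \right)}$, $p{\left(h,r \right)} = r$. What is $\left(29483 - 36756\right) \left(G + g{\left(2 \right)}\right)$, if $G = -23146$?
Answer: $169649998$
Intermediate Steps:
$g{\left(c \right)} = 20 + c^{2} - 102 c$ ($g{\left(c \right)} = 5 + \left(\left(c^{2} - 102 c\right) + 15\right) = 5 + \left(15 + c^{2} - 102 c\right) = 20 + c^{2} - 102 c$)
$\left(29483 - 36756\right) \left(G + g{\left(2 \right)}\right) = \left(29483 - 36756\right) \left(-23146 + \left(20 + 2^{2} - 204\right)\right) = - 7273 \left(-23146 + \left(20 + 4 - 204\right)\right) = - 7273 \left(-23146 - 180\right) = \left(-7273\right) \left(-23326\right) = 169649998$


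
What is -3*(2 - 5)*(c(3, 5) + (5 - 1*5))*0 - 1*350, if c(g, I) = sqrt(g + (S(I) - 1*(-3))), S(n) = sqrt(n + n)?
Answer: -350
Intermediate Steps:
S(n) = sqrt(2)*sqrt(n) (S(n) = sqrt(2*n) = sqrt(2)*sqrt(n))
c(g, I) = sqrt(3 + g + sqrt(2)*sqrt(I)) (c(g, I) = sqrt(g + (sqrt(2)*sqrt(I) - 1*(-3))) = sqrt(g + (sqrt(2)*sqrt(I) + 3)) = sqrt(g + (3 + sqrt(2)*sqrt(I))) = sqrt(3 + g + sqrt(2)*sqrt(I)))
-3*(2 - 5)*(c(3, 5) + (5 - 1*5))*0 - 1*350 = -3*(2 - 5)*(sqrt(3 + 3 + sqrt(2)*sqrt(5)) + (5 - 1*5))*0 - 1*350 = -(-9)*(sqrt(3 + 3 + sqrt(10)) + (5 - 5))*0 - 350 = -(-9)*(sqrt(6 + sqrt(10)) + 0)*0 - 350 = -(-9)*sqrt(6 + sqrt(10))*0 - 350 = (9*sqrt(6 + sqrt(10)))*0 - 350 = 0 - 350 = -350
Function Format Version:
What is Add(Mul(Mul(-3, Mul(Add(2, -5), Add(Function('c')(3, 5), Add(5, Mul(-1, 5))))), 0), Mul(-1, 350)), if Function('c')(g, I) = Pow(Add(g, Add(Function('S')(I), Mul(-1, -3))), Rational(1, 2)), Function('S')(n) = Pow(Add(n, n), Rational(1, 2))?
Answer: -350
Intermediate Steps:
Function('S')(n) = Mul(Pow(2, Rational(1, 2)), Pow(n, Rational(1, 2))) (Function('S')(n) = Pow(Mul(2, n), Rational(1, 2)) = Mul(Pow(2, Rational(1, 2)), Pow(n, Rational(1, 2))))
Function('c')(g, I) = Pow(Add(3, g, Mul(Pow(2, Rational(1, 2)), Pow(I, Rational(1, 2)))), Rational(1, 2)) (Function('c')(g, I) = Pow(Add(g, Add(Mul(Pow(2, Rational(1, 2)), Pow(I, Rational(1, 2))), Mul(-1, -3))), Rational(1, 2)) = Pow(Add(g, Add(Mul(Pow(2, Rational(1, 2)), Pow(I, Rational(1, 2))), 3)), Rational(1, 2)) = Pow(Add(g, Add(3, Mul(Pow(2, Rational(1, 2)), Pow(I, Rational(1, 2))))), Rational(1, 2)) = Pow(Add(3, g, Mul(Pow(2, Rational(1, 2)), Pow(I, Rational(1, 2)))), Rational(1, 2)))
Add(Mul(Mul(-3, Mul(Add(2, -5), Add(Function('c')(3, 5), Add(5, Mul(-1, 5))))), 0), Mul(-1, 350)) = Add(Mul(Mul(-3, Mul(Add(2, -5), Add(Pow(Add(3, 3, Mul(Pow(2, Rational(1, 2)), Pow(5, Rational(1, 2)))), Rational(1, 2)), Add(5, Mul(-1, 5))))), 0), Mul(-1, 350)) = Add(Mul(Mul(-3, Mul(-3, Add(Pow(Add(3, 3, Pow(10, Rational(1, 2))), Rational(1, 2)), Add(5, -5)))), 0), -350) = Add(Mul(Mul(-3, Mul(-3, Add(Pow(Add(6, Pow(10, Rational(1, 2))), Rational(1, 2)), 0))), 0), -350) = Add(Mul(Mul(-3, Mul(-3, Pow(Add(6, Pow(10, Rational(1, 2))), Rational(1, 2)))), 0), -350) = Add(Mul(Mul(9, Pow(Add(6, Pow(10, Rational(1, 2))), Rational(1, 2))), 0), -350) = Add(0, -350) = -350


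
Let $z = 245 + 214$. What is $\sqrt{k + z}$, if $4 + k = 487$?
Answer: $\sqrt{942} \approx 30.692$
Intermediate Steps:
$z = 459$
$k = 483$ ($k = -4 + 487 = 483$)
$\sqrt{k + z} = \sqrt{483 + 459} = \sqrt{942}$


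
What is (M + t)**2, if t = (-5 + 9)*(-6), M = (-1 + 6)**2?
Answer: 1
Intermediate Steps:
M = 25 (M = 5**2 = 25)
t = -24 (t = 4*(-6) = -24)
(M + t)**2 = (25 - 24)**2 = 1**2 = 1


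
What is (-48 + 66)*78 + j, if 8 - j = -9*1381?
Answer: 13841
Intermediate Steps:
j = 12437 (j = 8 - (-9)*1381 = 8 - 1*(-12429) = 8 + 12429 = 12437)
(-48 + 66)*78 + j = (-48 + 66)*78 + 12437 = 18*78 + 12437 = 1404 + 12437 = 13841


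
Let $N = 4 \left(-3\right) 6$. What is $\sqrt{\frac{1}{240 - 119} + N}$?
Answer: $\frac{i \sqrt{8711}}{11} \approx 8.4848 i$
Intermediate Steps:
$N = -72$ ($N = \left(-12\right) 6 = -72$)
$\sqrt{\frac{1}{240 - 119} + N} = \sqrt{\frac{1}{240 - 119} - 72} = \sqrt{\frac{1}{121} - 72} = \sqrt{- \frac{8711}{121}} = \frac{i \sqrt{8711}}{11}$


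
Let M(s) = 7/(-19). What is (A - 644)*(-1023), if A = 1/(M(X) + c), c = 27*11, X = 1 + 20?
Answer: 3713044995/5636 ≈ 6.5881e+5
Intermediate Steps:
X = 21
c = 297
M(s) = -7/19 (M(s) = 7*(-1/19) = -7/19)
A = 19/5636 (A = 1/(-7/19 + 297) = 1/(5636/19) = 19/5636 ≈ 0.0033712)
(A - 644)*(-1023) = (19/5636 - 644)*(-1023) = -3629565/5636*(-1023) = 3713044995/5636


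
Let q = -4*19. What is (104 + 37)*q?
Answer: -10716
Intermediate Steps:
q = -76
(104 + 37)*q = (104 + 37)*(-76) = 141*(-76) = -10716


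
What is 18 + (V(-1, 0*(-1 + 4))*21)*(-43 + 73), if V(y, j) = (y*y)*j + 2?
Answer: 1278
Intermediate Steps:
V(y, j) = 2 + j*y² (V(y, j) = y²*j + 2 = j*y² + 2 = 2 + j*y²)
18 + (V(-1, 0*(-1 + 4))*21)*(-43 + 73) = 18 + ((2 + (0*(-1 + 4))*(-1)²)*21)*(-43 + 73) = 18 + ((2 + (0*3)*1)*21)*30 = 18 + ((2 + 0*1)*21)*30 = 18 + ((2 + 0)*21)*30 = 18 + (2*21)*30 = 18 + 42*30 = 18 + 1260 = 1278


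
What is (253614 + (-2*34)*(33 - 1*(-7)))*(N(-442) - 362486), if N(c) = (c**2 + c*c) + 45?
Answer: 7097038578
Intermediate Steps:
N(c) = 45 + 2*c**2 (N(c) = (c**2 + c**2) + 45 = 2*c**2 + 45 = 45 + 2*c**2)
(253614 + (-2*34)*(33 - 1*(-7)))*(N(-442) - 362486) = (253614 + (-2*34)*(33 - 1*(-7)))*((45 + 2*(-442)**2) - 362486) = (253614 - 68*(33 + 7))*((45 + 2*195364) - 362486) = (253614 - 68*40)*((45 + 390728) - 362486) = (253614 - 2720)*(390773 - 362486) = 250894*28287 = 7097038578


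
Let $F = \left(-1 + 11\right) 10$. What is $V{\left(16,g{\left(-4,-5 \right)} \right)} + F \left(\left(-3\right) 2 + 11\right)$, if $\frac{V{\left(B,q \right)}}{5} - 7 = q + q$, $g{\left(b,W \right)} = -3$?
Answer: $505$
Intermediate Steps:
$V{\left(B,q \right)} = 35 + 10 q$ ($V{\left(B,q \right)} = 35 + 5 \left(q + q\right) = 35 + 5 \cdot 2 q = 35 + 10 q$)
$F = 100$ ($F = 10 \cdot 10 = 100$)
$V{\left(16,g{\left(-4,-5 \right)} \right)} + F \left(\left(-3\right) 2 + 11\right) = \left(35 + 10 \left(-3\right)\right) + 100 \left(\left(-3\right) 2 + 11\right) = \left(35 - 30\right) + 100 \left(-6 + 11\right) = 5 + 100 \cdot 5 = 5 + 500 = 505$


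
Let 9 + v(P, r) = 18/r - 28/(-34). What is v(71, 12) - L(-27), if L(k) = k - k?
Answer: -227/34 ≈ -6.6765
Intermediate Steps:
v(P, r) = -139/17 + 18/r (v(P, r) = -9 + (18/r - 28/(-34)) = -9 + (18/r - 28*(-1/34)) = -9 + (18/r + 14/17) = -9 + (14/17 + 18/r) = -139/17 + 18/r)
L(k) = 0
v(71, 12) - L(-27) = (-139/17 + 18/12) - 1*0 = (-139/17 + 18*(1/12)) + 0 = (-139/17 + 3/2) + 0 = -227/34 + 0 = -227/34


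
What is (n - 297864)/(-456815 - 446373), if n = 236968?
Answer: 1384/20527 ≈ 0.067423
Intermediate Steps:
(n - 297864)/(-456815 - 446373) = (236968 - 297864)/(-456815 - 446373) = -60896/(-903188) = -60896*(-1/903188) = 1384/20527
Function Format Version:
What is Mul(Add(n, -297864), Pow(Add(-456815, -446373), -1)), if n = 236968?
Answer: Rational(1384, 20527) ≈ 0.067423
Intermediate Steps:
Mul(Add(n, -297864), Pow(Add(-456815, -446373), -1)) = Mul(Add(236968, -297864), Pow(Add(-456815, -446373), -1)) = Mul(-60896, Pow(-903188, -1)) = Mul(-60896, Rational(-1, 903188)) = Rational(1384, 20527)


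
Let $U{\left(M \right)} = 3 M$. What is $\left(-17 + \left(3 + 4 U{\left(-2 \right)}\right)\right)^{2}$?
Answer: $1444$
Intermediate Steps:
$\left(-17 + \left(3 + 4 U{\left(-2 \right)}\right)\right)^{2} = \left(-17 + \left(3 + 4 \cdot 3 \left(-2\right)\right)\right)^{2} = \left(-17 + \left(3 + 4 \left(-6\right)\right)\right)^{2} = \left(-17 + \left(3 - 24\right)\right)^{2} = \left(-17 - 21\right)^{2} = \left(-38\right)^{2} = 1444$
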